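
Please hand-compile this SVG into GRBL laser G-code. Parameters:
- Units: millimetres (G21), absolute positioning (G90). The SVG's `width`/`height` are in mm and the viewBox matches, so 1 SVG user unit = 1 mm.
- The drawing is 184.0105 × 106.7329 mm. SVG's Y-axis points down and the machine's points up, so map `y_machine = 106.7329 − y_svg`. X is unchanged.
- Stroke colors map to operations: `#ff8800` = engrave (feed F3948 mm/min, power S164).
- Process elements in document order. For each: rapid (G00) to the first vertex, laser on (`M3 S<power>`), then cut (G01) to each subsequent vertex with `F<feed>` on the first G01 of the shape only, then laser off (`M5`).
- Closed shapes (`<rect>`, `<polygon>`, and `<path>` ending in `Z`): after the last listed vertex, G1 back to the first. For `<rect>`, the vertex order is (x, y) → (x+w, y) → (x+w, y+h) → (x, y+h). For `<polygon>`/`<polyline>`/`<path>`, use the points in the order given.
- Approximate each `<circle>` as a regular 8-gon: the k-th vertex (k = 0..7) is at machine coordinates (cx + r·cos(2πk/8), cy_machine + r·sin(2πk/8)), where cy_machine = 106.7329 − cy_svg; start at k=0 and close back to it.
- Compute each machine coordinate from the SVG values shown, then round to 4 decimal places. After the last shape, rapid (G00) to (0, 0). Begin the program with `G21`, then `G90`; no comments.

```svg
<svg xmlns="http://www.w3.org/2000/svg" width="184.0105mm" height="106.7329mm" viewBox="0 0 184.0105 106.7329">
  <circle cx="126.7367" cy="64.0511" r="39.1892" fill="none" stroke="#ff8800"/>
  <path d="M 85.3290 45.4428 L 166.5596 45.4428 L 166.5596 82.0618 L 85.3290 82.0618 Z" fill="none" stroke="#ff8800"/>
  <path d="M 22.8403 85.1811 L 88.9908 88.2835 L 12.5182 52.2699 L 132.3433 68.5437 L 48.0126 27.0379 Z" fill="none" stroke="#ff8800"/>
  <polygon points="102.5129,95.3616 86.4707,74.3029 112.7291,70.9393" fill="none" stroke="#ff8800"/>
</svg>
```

1 u = 1 mm; y_m = 106.7329 − y.

[1] `<circle>` circle, #ff8800→engrave S164 F3948: (165.9259,42.6818) → (154.4476,70.3927) → (126.7367,81.8710) → (99.0258,70.3927) → (87.5475,42.6818) → (99.0258,14.9709) → (126.7367,3.4926) → (154.4476,14.9709) → (165.9259,42.6818) (closed)

[2] `<path>` rectangle, #ff8800→engrave S164 F3948: (85.3290,61.2901) → (166.5596,61.2901) → (166.5596,24.6711) → (85.3290,24.6711) → (85.3290,61.2901) (closed)

[3] `<path>` closed polygon, #ff8800→engrave S164 F3948: (22.8403,21.5518) → (88.9908,18.4494) → (12.5182,54.4630) → (132.3433,38.1892) → (48.0126,79.6950) → (22.8403,21.5518) (closed)

[4] `<polygon>` regular polygon, #ff8800→engrave S164 F3948: (102.5129,11.3713) → (86.4707,32.4300) → (112.7291,35.7936) → (102.5129,11.3713) (closed)

G21
G90
G00 X165.9259 Y42.6818
M3 S164
G01 X154.4476 Y70.3927 F3948
G01 X126.7367 Y81.8710
G01 X99.0258 Y70.3927
G01 X87.5475 Y42.6818
G01 X99.0258 Y14.9709
G01 X126.7367 Y3.4926
G01 X154.4476 Y14.9709
G01 X165.9259 Y42.6818
M5
G00 X85.3290 Y61.2901
M3 S164
G01 X166.5596 Y61.2901 F3948
G01 X166.5596 Y24.6711
G01 X85.3290 Y24.6711
G01 X85.3290 Y61.2901
M5
G00 X22.8403 Y21.5518
M3 S164
G01 X88.9908 Y18.4494 F3948
G01 X12.5182 Y54.4630
G01 X132.3433 Y38.1892
G01 X48.0126 Y79.6950
G01 X22.8403 Y21.5518
M5
G00 X102.5129 Y11.3713
M3 S164
G01 X86.4707 Y32.4300 F3948
G01 X112.7291 Y35.7936
G01 X102.5129 Y11.3713
M5
G00 X0.0000 Y0.0000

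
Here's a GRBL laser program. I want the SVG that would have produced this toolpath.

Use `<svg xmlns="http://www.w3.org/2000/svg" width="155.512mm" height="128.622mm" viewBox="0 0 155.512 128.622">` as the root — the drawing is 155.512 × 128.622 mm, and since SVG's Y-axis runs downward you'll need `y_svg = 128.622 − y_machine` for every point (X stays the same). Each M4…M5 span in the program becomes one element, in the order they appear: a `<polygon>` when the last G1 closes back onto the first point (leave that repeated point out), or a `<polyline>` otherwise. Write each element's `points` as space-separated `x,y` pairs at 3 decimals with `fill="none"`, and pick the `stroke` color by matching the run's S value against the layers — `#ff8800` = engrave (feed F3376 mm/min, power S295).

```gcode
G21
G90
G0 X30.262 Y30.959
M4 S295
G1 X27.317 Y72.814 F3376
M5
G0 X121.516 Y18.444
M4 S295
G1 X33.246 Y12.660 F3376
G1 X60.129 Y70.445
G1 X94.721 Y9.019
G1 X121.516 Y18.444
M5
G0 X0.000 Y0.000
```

<svg xmlns="http://www.w3.org/2000/svg" width="155.512mm" height="128.622mm" viewBox="0 0 155.512 128.622">
  <polyline points="30.262,97.663 27.317,55.808" fill="none" stroke="#ff8800"/>
  <polygon points="121.516,110.178 33.246,115.962 60.129,58.177 94.721,119.603" fill="none" stroke="#ff8800"/>
</svg>

y_svg = 128.622 − y_m. Every run uses S295, so all elements get stroke `#ff8800` (engrave).

[1] open run; points: 30.262,97.663 27.317,55.808

[2] closed run; points: 121.516,110.178 33.246,115.962 60.129,58.177 94.721,119.603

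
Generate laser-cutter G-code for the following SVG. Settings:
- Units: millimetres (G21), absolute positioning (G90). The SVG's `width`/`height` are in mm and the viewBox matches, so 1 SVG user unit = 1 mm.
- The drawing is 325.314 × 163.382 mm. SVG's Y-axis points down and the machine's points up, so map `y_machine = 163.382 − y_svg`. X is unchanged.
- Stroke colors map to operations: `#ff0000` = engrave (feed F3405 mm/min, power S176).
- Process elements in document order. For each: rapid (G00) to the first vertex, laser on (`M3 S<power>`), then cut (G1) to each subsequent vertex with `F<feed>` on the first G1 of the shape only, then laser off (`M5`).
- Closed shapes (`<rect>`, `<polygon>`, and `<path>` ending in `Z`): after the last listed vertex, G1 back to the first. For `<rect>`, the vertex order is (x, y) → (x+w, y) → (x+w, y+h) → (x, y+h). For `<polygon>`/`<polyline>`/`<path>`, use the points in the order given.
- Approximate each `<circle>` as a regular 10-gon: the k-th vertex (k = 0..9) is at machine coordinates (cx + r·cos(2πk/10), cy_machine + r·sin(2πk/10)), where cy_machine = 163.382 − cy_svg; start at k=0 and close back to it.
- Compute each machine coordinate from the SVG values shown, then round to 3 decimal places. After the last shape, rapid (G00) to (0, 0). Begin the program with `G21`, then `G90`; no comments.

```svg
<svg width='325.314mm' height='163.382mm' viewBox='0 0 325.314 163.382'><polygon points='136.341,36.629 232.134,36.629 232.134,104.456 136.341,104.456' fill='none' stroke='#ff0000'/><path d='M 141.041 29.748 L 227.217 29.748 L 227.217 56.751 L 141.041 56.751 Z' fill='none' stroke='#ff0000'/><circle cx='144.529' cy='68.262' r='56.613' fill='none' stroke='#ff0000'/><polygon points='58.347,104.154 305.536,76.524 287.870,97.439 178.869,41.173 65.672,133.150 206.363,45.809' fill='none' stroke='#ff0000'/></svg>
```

G21
G90
G00 X136.341 Y126.753
M3 S176
G1 X232.134 Y126.753 F3405
G1 X232.134 Y58.926
G1 X136.341 Y58.926
G1 X136.341 Y126.753
M5
G00 X141.041 Y133.634
M3 S176
G1 X227.217 Y133.634 F3405
G1 X227.217 Y106.631
G1 X141.041 Y106.631
G1 X141.041 Y133.634
M5
G00 X201.142 Y95.120
M3 S176
G1 X190.330 Y128.396 F3405
G1 X162.023 Y148.962
G1 X127.035 Y148.962
G1 X98.728 Y128.396
G1 X87.916 Y95.120
G1 X98.728 Y61.844
G1 X127.035 Y41.278
G1 X162.023 Y41.278
G1 X190.330 Y61.844
G1 X201.142 Y95.120
M5
G00 X58.347 Y59.228
M3 S176
G1 X305.536 Y86.858 F3405
G1 X287.870 Y65.943
G1 X178.869 Y122.209
G1 X65.672 Y30.232
G1 X206.363 Y117.573
G1 X58.347 Y59.228
M5
G00 X0.000 Y0.000

1 u = 1 mm; y_m = 163.382 − y.

[1] `<polygon>` rectangle, #ff0000→engrave S176 F3405: (136.341,126.753) → (232.134,126.753) → (232.134,58.926) → (136.341,58.926) → (136.341,126.753) (closed)

[2] `<path>` rectangle, #ff0000→engrave S176 F3405: (141.041,133.634) → (227.217,133.634) → (227.217,106.631) → (141.041,106.631) → (141.041,133.634) (closed)

[3] `<circle>` circle, #ff0000→engrave S176 F3405: (201.142,95.120) → (190.330,128.396) → (162.023,148.962) → (127.035,148.962) → (98.728,128.396) → (87.916,95.120) → (98.728,61.844) → (127.035,41.278) → (162.023,41.278) → (190.330,61.844) → (201.142,95.120) (closed)

[4] `<polygon>` closed polygon, #ff0000→engrave S176 F3405: (58.347,59.228) → (305.536,86.858) → (287.870,65.943) → (178.869,122.209) → (65.672,30.232) → (206.363,117.573) → (58.347,59.228) (closed)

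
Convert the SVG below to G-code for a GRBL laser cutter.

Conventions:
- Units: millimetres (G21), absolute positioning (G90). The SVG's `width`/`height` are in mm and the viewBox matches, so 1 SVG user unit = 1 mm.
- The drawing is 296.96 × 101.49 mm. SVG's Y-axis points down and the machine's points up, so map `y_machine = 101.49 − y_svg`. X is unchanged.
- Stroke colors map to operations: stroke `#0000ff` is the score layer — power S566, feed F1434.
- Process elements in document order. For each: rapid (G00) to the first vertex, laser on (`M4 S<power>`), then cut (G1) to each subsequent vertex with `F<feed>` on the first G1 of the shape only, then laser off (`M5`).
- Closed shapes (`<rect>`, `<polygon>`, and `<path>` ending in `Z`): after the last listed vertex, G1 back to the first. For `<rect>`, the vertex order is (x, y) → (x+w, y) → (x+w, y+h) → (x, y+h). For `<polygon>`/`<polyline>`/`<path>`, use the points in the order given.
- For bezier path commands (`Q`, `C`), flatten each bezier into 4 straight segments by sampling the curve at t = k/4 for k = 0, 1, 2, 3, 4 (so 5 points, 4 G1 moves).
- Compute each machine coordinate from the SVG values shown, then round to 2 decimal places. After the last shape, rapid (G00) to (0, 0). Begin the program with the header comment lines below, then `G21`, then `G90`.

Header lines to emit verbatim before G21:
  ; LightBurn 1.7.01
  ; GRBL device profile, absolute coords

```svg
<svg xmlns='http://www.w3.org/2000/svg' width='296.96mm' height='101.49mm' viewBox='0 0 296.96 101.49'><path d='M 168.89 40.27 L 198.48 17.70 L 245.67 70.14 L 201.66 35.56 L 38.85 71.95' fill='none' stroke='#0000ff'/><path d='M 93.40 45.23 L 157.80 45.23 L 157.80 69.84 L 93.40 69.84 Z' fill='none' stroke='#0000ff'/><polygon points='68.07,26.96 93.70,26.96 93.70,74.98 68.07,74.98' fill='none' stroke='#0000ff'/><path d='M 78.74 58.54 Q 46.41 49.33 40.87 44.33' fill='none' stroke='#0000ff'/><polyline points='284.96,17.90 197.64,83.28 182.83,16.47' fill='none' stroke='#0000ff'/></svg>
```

; LightBurn 1.7.01
; GRBL device profile, absolute coords
G21
G90
G00 X168.89 Y61.22
M4 S566
G1 X198.48 Y83.79 F1434
G1 X245.67 Y31.35
G1 X201.66 Y65.93
G1 X38.85 Y29.54
M5
G00 X93.40 Y56.26
M4 S566
G1 X157.80 Y56.26 F1434
G1 X157.80 Y31.65
G1 X93.40 Y31.65
G1 X93.40 Y56.26
M5
G00 X68.07 Y74.53
M4 S566
G1 X93.70 Y74.53 F1434
G1 X93.70 Y26.51
G1 X68.07 Y26.51
G1 X68.07 Y74.53
M5
G00 X78.74 Y42.95
M4 S566
G1 X64.25 Y47.29 F1434
G1 X53.11 Y51.11
G1 X45.31 Y54.40
G1 X40.87 Y57.16
M5
G00 X284.96 Y83.59
M4 S566
G1 X197.64 Y18.21 F1434
G1 X182.83 Y85.02
M5
G00 X0.00 Y0.00

Since the viewBox matches the mm dimensions, user units are millimetres directly. The only transform is the Y-flip y_m = 101.49 − y_svg.

Shape 1 is a open polyline drawn with `<path>`. Its stroke #0000ff means score at S566, F1434. After flipping Y the toolpath is (168.89,61.22) → (198.48,83.79) → (245.67,31.35) → (201.66,65.93) → (38.85,29.54).

Shape 2 is a rectangle drawn with `<path>`. Its stroke #0000ff means score at S566, F1434. After flipping Y the toolpath is (93.40,56.26) → (157.80,56.26) → (157.80,31.65) → (93.40,31.65) → (93.40,56.26), returning to the start.

Shape 3 is a rectangle drawn with `<polygon>`. Its stroke #0000ff means score at S566, F1434. After flipping Y the toolpath is (68.07,74.53) → (93.70,74.53) → (93.70,26.51) → (68.07,26.51) → (68.07,74.53), returning to the start.

Shape 4 is a quadratic bezier drawn with `<path>`. Its stroke #0000ff means score at S566, F1434. After flipping Y the toolpath is (78.74,42.95) → (64.25,47.29) → (53.11,51.11) → (45.31,54.40) → (40.87,57.16).

Shape 5 is a open polyline drawn with `<polyline>`. Its stroke #0000ff means score at S566, F1434. After flipping Y the toolpath is (284.96,83.59) → (197.64,18.21) → (182.83,85.02).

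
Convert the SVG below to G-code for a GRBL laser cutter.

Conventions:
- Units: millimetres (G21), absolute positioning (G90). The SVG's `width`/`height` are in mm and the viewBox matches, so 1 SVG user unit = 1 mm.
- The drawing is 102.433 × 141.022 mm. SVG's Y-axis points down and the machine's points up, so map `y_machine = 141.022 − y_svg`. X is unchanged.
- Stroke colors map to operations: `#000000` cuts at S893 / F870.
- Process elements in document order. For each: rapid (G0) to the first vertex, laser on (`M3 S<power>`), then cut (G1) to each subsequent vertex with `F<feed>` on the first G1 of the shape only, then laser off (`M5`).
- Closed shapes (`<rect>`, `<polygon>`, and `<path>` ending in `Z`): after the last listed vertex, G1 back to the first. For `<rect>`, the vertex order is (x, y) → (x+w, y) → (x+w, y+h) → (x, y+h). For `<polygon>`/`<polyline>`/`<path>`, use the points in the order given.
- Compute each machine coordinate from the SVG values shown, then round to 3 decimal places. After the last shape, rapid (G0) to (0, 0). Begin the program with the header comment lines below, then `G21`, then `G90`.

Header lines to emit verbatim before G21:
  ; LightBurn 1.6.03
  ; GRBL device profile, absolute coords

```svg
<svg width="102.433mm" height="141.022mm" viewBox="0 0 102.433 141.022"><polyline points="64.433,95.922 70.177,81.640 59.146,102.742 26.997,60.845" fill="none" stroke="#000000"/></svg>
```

; LightBurn 1.6.03
; GRBL device profile, absolute coords
G21
G90
G0 X64.433 Y45.100
M3 S893
G1 X70.177 Y59.382 F870
G1 X59.146 Y38.280
G1 X26.997 Y80.177
M5
G0 X0.000 Y0.000

1 u = 1 mm; y_m = 141.022 − y.

[1] `<polyline>` open polyline, #000000→cut S893 F870: (64.433,45.100) → (70.177,59.382) → (59.146,38.280) → (26.997,80.177)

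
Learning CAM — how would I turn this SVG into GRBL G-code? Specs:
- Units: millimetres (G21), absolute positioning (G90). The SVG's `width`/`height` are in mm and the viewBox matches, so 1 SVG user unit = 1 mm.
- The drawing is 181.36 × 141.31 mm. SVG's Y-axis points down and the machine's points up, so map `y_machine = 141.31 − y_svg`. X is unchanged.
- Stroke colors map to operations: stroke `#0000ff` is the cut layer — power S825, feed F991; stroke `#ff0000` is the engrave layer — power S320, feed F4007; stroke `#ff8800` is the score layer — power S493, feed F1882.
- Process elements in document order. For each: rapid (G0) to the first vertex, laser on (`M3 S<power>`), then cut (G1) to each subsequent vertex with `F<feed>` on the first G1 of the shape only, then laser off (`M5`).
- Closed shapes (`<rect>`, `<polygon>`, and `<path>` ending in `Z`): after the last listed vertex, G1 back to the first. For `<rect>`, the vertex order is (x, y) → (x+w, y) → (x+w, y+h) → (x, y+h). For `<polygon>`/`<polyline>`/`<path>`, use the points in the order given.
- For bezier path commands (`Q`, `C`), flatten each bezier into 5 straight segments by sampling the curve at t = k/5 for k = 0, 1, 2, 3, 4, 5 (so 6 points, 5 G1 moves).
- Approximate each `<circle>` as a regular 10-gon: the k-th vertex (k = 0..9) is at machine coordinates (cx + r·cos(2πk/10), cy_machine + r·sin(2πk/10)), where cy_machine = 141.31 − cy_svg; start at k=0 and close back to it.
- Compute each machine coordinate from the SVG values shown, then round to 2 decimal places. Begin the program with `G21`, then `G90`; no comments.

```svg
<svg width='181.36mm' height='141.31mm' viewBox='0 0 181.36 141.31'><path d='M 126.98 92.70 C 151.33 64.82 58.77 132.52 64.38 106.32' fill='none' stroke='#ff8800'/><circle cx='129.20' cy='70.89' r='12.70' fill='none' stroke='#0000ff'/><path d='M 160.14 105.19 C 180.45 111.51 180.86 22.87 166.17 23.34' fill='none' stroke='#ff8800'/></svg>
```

Since the viewBox matches the mm dimensions, user units are millimetres directly. The only transform is the Y-flip y_m = 141.31 − y_svg.

Shape 1 is a cubic bezier drawn with `<path>`. Its stroke #ff8800 means score at S493, F1882. After flipping Y the toolpath is (126.98,48.61) → (129.28,55.38) → (113.85,48.31) → (91.00,36.50) → (71.07,29.02) → (64.38,34.99).

Shape 2 is a circle drawn with `<circle>`. Its stroke #0000ff means cut at S825, F991. After flipping Y the toolpath is (141.90,70.42) → (139.47,77.88) → (133.12,82.50) → (125.28,82.50) → (118.93,77.88) → (116.50,70.42) → (118.93,62.96) → (125.28,58.34) → (133.12,58.34) → (139.47,62.96) → (141.90,70.42), returning to the start.

Shape 3 is a cubic bezier drawn with `<path>`. Its stroke #ff8800 means score at S493, F1882. After flipping Y the toolpath is (160.14,36.12) → (169.98,42.25) → (175.27,62.34) → (176.24,87.54) → (173.13,109.03) → (166.17,117.97).

G21
G90
G0 X126.98 Y48.61
M3 S493
G1 X129.28 Y55.38 F1882
G1 X113.85 Y48.31
G1 X91.00 Y36.50
G1 X71.07 Y29.02
G1 X64.38 Y34.99
M5
G0 X141.90 Y70.42
M3 S825
G1 X139.47 Y77.88 F991
G1 X133.12 Y82.50
G1 X125.28 Y82.50
G1 X118.93 Y77.88
G1 X116.50 Y70.42
G1 X118.93 Y62.96
G1 X125.28 Y58.34
G1 X133.12 Y58.34
G1 X139.47 Y62.96
G1 X141.90 Y70.42
M5
G0 X160.14 Y36.12
M3 S493
G1 X169.98 Y42.25 F1882
G1 X175.27 Y62.34
G1 X176.24 Y87.54
G1 X173.13 Y109.03
G1 X166.17 Y117.97
M5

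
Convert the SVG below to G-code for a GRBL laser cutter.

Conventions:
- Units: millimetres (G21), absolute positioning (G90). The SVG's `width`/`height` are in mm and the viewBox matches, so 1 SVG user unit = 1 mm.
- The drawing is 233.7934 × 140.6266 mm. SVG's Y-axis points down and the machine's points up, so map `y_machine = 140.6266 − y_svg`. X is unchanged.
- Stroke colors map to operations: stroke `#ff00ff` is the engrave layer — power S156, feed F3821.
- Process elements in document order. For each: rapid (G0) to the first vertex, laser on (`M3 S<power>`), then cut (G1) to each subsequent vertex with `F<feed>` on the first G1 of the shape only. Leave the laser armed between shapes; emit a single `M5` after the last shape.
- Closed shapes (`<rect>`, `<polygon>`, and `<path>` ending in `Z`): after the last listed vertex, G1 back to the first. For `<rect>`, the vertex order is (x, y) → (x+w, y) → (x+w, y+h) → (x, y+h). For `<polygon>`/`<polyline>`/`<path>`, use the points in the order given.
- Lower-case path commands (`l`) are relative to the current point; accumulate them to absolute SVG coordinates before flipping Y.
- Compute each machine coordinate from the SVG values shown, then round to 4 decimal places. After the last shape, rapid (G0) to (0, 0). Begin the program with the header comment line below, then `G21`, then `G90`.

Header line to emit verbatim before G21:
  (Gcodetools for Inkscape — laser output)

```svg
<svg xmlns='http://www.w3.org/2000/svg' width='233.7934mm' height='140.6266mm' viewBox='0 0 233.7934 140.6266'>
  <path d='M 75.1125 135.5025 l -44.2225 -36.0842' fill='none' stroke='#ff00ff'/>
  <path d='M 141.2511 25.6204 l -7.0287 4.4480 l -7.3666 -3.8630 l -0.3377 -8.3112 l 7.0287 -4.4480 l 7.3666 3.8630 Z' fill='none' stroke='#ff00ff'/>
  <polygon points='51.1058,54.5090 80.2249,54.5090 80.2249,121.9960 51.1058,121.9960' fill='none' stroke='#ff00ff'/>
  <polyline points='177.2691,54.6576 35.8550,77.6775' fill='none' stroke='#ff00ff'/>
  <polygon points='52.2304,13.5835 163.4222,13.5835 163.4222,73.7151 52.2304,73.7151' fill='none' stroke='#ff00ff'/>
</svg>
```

1 u = 1 mm; y_m = 140.6266 − y.

[1] `<path>` line segment, #ff00ff→engrave S156 F3821: (75.1125,5.1241) → (30.8900,41.2083)

[2] `<path>` regular polygon, #ff00ff→engrave S156 F3821: (141.2511,115.0062) → (134.2224,110.5582) → (126.8558,114.4212) → (126.5181,122.7324) → (133.5468,127.1804) → (140.9134,123.3174) → (141.2511,115.0062) (closed)

[3] `<polygon>` rectangle, #ff00ff→engrave S156 F3821: (51.1058,86.1176) → (80.2249,86.1176) → (80.2249,18.6306) → (51.1058,18.6306) → (51.1058,86.1176) (closed)

[4] `<polyline>` line segment, #ff00ff→engrave S156 F3821: (177.2691,85.9690) → (35.8550,62.9491)

[5] `<polygon>` rectangle, #ff00ff→engrave S156 F3821: (52.2304,127.0431) → (163.4222,127.0431) → (163.4222,66.9115) → (52.2304,66.9115) → (52.2304,127.0431) (closed)

(Gcodetools for Inkscape — laser output)
G21
G90
G0 X75.1125 Y5.1241
M3 S156
G1 X30.8900 Y41.2083 F3821
G0 X141.2511 Y115.0062
M3 S156
G1 X134.2224 Y110.5582 F3821
G1 X126.8558 Y114.4212
G1 X126.5181 Y122.7324
G1 X133.5468 Y127.1804
G1 X140.9134 Y123.3174
G1 X141.2511 Y115.0062
G0 X51.1058 Y86.1176
M3 S156
G1 X80.2249 Y86.1176 F3821
G1 X80.2249 Y18.6306
G1 X51.1058 Y18.6306
G1 X51.1058 Y86.1176
G0 X177.2691 Y85.9690
M3 S156
G1 X35.8550 Y62.9491 F3821
G0 X52.2304 Y127.0431
M3 S156
G1 X163.4222 Y127.0431 F3821
G1 X163.4222 Y66.9115
G1 X52.2304 Y66.9115
G1 X52.2304 Y127.0431
M5
G0 X0.0000 Y0.0000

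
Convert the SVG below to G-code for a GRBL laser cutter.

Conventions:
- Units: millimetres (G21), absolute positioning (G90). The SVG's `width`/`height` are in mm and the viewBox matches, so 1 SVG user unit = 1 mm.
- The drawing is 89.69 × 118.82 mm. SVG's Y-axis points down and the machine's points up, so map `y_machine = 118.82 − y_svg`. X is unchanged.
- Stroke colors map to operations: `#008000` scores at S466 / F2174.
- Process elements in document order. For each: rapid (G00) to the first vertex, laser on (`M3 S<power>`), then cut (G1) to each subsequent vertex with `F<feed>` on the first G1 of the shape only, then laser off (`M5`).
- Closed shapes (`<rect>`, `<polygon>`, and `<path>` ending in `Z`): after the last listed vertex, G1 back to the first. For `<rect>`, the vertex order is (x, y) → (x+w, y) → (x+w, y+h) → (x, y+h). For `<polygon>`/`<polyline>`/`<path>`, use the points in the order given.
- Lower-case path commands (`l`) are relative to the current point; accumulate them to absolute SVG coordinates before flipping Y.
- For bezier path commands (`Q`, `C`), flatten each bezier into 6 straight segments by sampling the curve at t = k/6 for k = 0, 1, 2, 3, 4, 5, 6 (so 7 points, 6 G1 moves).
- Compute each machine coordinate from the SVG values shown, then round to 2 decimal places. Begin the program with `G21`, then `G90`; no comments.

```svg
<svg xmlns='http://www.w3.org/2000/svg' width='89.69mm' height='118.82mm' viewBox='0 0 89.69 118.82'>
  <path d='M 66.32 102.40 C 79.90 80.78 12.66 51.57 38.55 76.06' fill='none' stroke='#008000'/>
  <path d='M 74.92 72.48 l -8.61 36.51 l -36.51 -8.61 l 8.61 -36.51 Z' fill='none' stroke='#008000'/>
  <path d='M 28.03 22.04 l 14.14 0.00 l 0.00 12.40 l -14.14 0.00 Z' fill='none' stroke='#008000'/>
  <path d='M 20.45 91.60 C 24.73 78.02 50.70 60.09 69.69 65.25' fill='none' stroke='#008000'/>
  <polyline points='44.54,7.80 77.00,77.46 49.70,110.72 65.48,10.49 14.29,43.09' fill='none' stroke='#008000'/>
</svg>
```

G21
G90
G00 X66.32 Y16.42
M3 S466
G1 X67.18 Y27.58 F2174
G1 X59.40 Y38.30
G1 X47.82 Y46.88
G1 X37.26 Y51.62
G1 X32.56 Y50.81
G1 X38.55 Y42.76
M5
G00 X74.92 Y46.34
M3 S466
G1 X66.31 Y9.83 F2174
G1 X29.80 Y18.44
G1 X38.41 Y54.95
G1 X74.92 Y46.34
M5
G00 X28.03 Y96.78
M3 S466
G1 X42.17 Y96.78 F2174
G1 X42.17 Y84.38
G1 X28.03 Y84.38
G1 X28.03 Y96.78
M5
G00 X20.45 Y27.22
M3 S466
G1 X24.26 Y34.25 F2174
G1 X30.90 Y41.23
G1 X39.55 Y47.42
G1 X49.44 Y52.05
G1 X59.75 Y54.35
G1 X69.69 Y53.57
M5
G00 X44.54 Y111.02
M3 S466
G1 X77.00 Y41.36 F2174
G1 X49.70 Y8.10
G1 X65.48 Y108.33
G1 X14.29 Y75.73
M5

Since the viewBox matches the mm dimensions, user units are millimetres directly. The only transform is the Y-flip y_m = 118.82 − y_svg.

Shape 1 is a cubic bezier drawn with `<path>`. Its stroke #008000 means score at S466, F2174. After flipping Y the toolpath is (66.32,16.42) → (67.18,27.58) → (59.40,38.30) → (47.82,46.88) → (37.26,51.62) → (32.56,50.81) → (38.55,42.76).

Shape 2 is a regular polygon drawn with `<path>`. Its stroke #008000 means score at S466, F2174. After flipping Y the toolpath is (74.92,46.34) → (66.31,9.83) → (29.80,18.44) → (38.41,54.95) → (74.92,46.34), returning to the start.

Shape 3 is a rectangle drawn with `<path>`. Its stroke #008000 means score at S466, F2174. After flipping Y the toolpath is (28.03,96.78) → (42.17,96.78) → (42.17,84.38) → (28.03,84.38) → (28.03,96.78), returning to the start.

Shape 4 is a cubic bezier drawn with `<path>`. Its stroke #008000 means score at S466, F2174. After flipping Y the toolpath is (20.45,27.22) → (24.26,34.25) → (30.90,41.23) → (39.55,47.42) → (49.44,52.05) → (59.75,54.35) → (69.69,53.57).

Shape 5 is a open polyline drawn with `<polyline>`. Its stroke #008000 means score at S466, F2174. After flipping Y the toolpath is (44.54,111.02) → (77.00,41.36) → (49.70,8.10) → (65.48,108.33) → (14.29,75.73).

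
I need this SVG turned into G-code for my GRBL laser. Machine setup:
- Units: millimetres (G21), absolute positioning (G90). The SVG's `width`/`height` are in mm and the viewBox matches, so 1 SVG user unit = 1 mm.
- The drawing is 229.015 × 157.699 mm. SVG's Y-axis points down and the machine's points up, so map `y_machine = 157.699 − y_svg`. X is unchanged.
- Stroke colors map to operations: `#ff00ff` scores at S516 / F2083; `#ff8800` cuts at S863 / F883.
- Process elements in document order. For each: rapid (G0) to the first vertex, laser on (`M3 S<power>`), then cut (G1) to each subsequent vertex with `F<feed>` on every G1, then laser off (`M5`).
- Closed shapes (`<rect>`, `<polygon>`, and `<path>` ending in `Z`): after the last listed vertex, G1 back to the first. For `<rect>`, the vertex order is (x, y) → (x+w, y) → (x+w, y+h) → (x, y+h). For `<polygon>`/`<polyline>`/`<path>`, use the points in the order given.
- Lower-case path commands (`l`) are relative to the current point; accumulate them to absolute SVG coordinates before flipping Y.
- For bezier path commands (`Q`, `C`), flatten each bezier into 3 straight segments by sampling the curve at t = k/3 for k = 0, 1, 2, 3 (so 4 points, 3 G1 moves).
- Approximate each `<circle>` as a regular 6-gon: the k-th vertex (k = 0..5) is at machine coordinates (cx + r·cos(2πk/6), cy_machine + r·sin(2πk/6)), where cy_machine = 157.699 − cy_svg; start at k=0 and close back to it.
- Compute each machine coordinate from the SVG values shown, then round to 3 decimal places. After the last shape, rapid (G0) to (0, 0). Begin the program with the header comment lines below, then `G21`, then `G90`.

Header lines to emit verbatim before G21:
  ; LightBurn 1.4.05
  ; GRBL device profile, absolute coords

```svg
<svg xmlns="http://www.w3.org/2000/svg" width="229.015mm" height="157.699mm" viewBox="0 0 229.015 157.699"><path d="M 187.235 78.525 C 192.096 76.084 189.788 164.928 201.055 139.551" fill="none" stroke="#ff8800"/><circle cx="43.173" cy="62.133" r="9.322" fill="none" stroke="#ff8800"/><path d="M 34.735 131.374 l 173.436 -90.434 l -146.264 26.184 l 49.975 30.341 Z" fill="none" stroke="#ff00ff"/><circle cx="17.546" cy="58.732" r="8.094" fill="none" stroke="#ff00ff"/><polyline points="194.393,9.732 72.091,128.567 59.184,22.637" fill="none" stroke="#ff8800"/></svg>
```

Since the viewBox matches the mm dimensions, user units are millimetres directly. The only transform is the Y-flip y_m = 157.699 − y_svg.

Shape 1 is a cubic bezier drawn with `<path>`. Its stroke #ff8800 means cut at S863, F883. After flipping Y the toolpath is (187.235,79.174) → (190.475,58.798) → (193.545,23.233) → (201.055,18.148).

Shape 2 is a circle drawn with `<circle>`. Its stroke #ff8800 means cut at S863, F883. After flipping Y the toolpath is (52.495,95.566) → (47.834,103.639) → (38.512,103.639) → (33.851,95.566) → (38.512,87.493) → (47.834,87.493) → (52.495,95.566), returning to the start.

Shape 3 is a closed polygon drawn with `<path>`. Its stroke #ff00ff means score at S516, F2083. After flipping Y the toolpath is (34.735,26.325) → (208.171,116.759) → (61.907,90.575) → (111.882,60.234) → (34.735,26.325), returning to the start.

Shape 4 is a circle drawn with `<circle>`. Its stroke #ff00ff means score at S516, F2083. After flipping Y the toolpath is (25.640,98.967) → (21.593,105.977) → (13.499,105.977) → (9.452,98.967) → (13.499,91.957) → (21.593,91.957) → (25.640,98.967), returning to the start.

Shape 5 is a open polyline drawn with `<polyline>`. Its stroke #ff8800 means cut at S863, F883. After flipping Y the toolpath is (194.393,147.967) → (72.091,29.132) → (59.184,135.062).

; LightBurn 1.4.05
; GRBL device profile, absolute coords
G21
G90
G0 X187.235 Y79.174
M3 S863
G1 X190.475 Y58.798 F883
G1 X193.545 Y23.233 F883
G1 X201.055 Y18.148 F883
M5
G0 X52.495 Y95.566
M3 S863
G1 X47.834 Y103.639 F883
G1 X38.512 Y103.639 F883
G1 X33.851 Y95.566 F883
G1 X38.512 Y87.493 F883
G1 X47.834 Y87.493 F883
G1 X52.495 Y95.566 F883
M5
G0 X34.735 Y26.325
M3 S516
G1 X208.171 Y116.759 F2083
G1 X61.907 Y90.575 F2083
G1 X111.882 Y60.234 F2083
G1 X34.735 Y26.325 F2083
M5
G0 X25.640 Y98.967
M3 S516
G1 X21.593 Y105.977 F2083
G1 X13.499 Y105.977 F2083
G1 X9.452 Y98.967 F2083
G1 X13.499 Y91.957 F2083
G1 X21.593 Y91.957 F2083
G1 X25.640 Y98.967 F2083
M5
G0 X194.393 Y147.967
M3 S863
G1 X72.091 Y29.132 F883
G1 X59.184 Y135.062 F883
M5
G0 X0.000 Y0.000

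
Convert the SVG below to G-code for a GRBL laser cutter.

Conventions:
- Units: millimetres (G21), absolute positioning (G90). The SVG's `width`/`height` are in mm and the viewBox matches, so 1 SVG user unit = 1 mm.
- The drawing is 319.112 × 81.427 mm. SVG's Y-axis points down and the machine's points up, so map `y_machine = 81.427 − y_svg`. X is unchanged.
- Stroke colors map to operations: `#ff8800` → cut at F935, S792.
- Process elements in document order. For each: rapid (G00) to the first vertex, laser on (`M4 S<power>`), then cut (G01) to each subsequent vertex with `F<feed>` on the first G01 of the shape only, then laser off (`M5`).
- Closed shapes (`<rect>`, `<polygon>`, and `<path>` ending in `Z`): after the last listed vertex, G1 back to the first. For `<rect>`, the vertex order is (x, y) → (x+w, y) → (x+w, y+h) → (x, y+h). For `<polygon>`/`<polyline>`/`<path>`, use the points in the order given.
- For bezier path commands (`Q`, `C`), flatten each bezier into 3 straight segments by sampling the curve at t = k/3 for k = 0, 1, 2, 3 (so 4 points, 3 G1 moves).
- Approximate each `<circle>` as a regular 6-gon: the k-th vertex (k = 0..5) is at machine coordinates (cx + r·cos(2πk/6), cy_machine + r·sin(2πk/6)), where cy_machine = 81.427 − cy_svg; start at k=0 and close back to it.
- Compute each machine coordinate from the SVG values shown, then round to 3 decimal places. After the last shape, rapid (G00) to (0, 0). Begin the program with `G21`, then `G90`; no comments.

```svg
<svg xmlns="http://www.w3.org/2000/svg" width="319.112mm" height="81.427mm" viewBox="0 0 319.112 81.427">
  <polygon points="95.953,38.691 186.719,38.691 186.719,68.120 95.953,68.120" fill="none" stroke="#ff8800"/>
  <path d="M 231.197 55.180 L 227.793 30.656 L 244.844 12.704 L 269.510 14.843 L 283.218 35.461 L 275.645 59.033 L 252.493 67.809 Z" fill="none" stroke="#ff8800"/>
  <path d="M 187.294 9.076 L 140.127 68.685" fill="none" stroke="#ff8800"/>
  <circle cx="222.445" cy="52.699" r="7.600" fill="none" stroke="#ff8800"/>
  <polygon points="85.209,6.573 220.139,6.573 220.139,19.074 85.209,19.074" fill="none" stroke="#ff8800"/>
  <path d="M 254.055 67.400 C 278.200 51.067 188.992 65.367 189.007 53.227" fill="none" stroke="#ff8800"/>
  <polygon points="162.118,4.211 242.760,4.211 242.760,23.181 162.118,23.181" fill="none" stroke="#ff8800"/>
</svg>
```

Since the viewBox matches the mm dimensions, user units are millimetres directly. The only transform is the Y-flip y_m = 81.427 − y_svg.

Shape 1 is a rectangle drawn with `<polygon>`. Its stroke #ff8800 means cut at S792, F935. After flipping Y the toolpath is (95.953,42.736) → (186.719,42.736) → (186.719,13.307) → (95.953,13.307) → (95.953,42.736), returning to the start.

Shape 2 is a regular polygon drawn with `<path>`. Its stroke #ff8800 means cut at S792, F935. After flipping Y the toolpath is (231.197,26.247) → (227.793,50.771) → (244.844,68.723) → (269.510,66.584) → (283.218,45.966) → (275.645,22.394) → (252.493,13.618) → (231.197,26.247), returning to the start.

Shape 3 is a line segment drawn with `<path>`. Its stroke #ff8800 means cut at S792, F935. After flipping Y the toolpath is (187.294,72.351) → (140.127,12.742).

Shape 4 is a circle drawn with `<circle>`. Its stroke #ff8800 means cut at S792, F935. After flipping Y the toolpath is (230.045,28.728) → (226.245,35.310) → (218.645,35.310) → (214.845,28.728) → (218.645,22.146) → (226.245,22.146) → (230.045,28.728), returning to the start.

Shape 5 is a rectangle drawn with `<polygon>`. Its stroke #ff8800 means cut at S792, F935. After flipping Y the toolpath is (85.209,74.854) → (220.139,74.854) → (220.139,62.353) → (85.209,62.353) → (85.209,74.854), returning to the start.

Shape 6 is a cubic bezier drawn with `<path>`. Its stroke #ff8800 means cut at S792, F935. After flipping Y the toolpath is (254.055,14.027) → (247.918,22.263) → (211.230,22.760) → (189.007,28.200).

Shape 7 is a rectangle drawn with `<polygon>`. Its stroke #ff8800 means cut at S792, F935. After flipping Y the toolpath is (162.118,77.216) → (242.760,77.216) → (242.760,58.246) → (162.118,58.246) → (162.118,77.216), returning to the start.

G21
G90
G00 X95.953 Y42.736
M4 S792
G01 X186.719 Y42.736 F935
G01 X186.719 Y13.307
G01 X95.953 Y13.307
G01 X95.953 Y42.736
M5
G00 X231.197 Y26.247
M4 S792
G01 X227.793 Y50.771 F935
G01 X244.844 Y68.723
G01 X269.510 Y66.584
G01 X283.218 Y45.966
G01 X275.645 Y22.394
G01 X252.493 Y13.618
G01 X231.197 Y26.247
M5
G00 X187.294 Y72.351
M4 S792
G01 X140.127 Y12.742 F935
M5
G00 X230.045 Y28.728
M4 S792
G01 X226.245 Y35.310 F935
G01 X218.645 Y35.310
G01 X214.845 Y28.728
G01 X218.645 Y22.146
G01 X226.245 Y22.146
G01 X230.045 Y28.728
M5
G00 X85.209 Y74.854
M4 S792
G01 X220.139 Y74.854 F935
G01 X220.139 Y62.353
G01 X85.209 Y62.353
G01 X85.209 Y74.854
M5
G00 X254.055 Y14.027
M4 S792
G01 X247.918 Y22.263 F935
G01 X211.230 Y22.760
G01 X189.007 Y28.200
M5
G00 X162.118 Y77.216
M4 S792
G01 X242.760 Y77.216 F935
G01 X242.760 Y58.246
G01 X162.118 Y58.246
G01 X162.118 Y77.216
M5
G00 X0.000 Y0.000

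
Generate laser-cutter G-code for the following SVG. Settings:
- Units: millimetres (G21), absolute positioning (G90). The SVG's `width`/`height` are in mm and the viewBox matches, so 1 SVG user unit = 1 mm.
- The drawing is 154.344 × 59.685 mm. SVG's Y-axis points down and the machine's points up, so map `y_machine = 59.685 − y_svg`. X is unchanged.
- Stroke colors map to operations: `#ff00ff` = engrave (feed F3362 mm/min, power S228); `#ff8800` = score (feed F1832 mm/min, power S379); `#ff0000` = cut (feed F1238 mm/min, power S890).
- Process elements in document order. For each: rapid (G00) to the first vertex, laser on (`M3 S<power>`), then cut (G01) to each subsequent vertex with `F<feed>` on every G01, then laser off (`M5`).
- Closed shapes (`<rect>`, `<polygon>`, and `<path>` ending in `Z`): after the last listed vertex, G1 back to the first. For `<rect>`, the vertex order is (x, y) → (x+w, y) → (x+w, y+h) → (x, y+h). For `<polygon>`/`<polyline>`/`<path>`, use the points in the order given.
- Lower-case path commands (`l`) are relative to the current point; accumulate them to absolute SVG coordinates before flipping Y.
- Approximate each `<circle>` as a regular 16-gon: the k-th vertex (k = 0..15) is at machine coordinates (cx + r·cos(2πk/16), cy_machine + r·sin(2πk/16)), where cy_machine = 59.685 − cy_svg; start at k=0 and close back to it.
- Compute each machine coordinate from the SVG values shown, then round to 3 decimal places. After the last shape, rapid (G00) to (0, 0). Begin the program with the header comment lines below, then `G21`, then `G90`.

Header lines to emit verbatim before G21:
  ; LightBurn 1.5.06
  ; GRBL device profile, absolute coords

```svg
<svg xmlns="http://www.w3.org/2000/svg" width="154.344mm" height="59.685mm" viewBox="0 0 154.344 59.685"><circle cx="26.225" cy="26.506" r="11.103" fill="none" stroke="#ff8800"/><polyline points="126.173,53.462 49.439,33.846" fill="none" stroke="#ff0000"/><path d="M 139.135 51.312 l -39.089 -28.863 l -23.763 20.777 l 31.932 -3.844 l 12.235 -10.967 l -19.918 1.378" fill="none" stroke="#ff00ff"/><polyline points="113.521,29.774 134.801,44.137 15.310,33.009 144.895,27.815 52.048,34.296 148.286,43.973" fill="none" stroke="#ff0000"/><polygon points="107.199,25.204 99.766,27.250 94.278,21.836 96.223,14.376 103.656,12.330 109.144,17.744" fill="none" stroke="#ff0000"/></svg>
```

viewBox `0 0 154.344 59.685` with mm width/height → 1 unit = 1 mm. Flip: y_m = 59.685 − y_svg.

**Shape 1** — `<circle>` circle, stroke `#ff8800` → score (S379, F1832). Machine vertices: (37.328,33.179) → (36.483,37.428) → (34.076,41.030) → (30.474,43.437) → (26.225,44.282) → (21.976,43.437) → (18.374,41.030) → (15.967,37.428) → (15.122,33.179) → (15.967,28.930) → (18.374,25.328) → (21.976,22.921) → (26.225,22.076) → (30.474,22.921) → (34.076,25.328) → (36.483,28.930) → (37.328,33.179). Closed: final G1 returns to the first vertex.

**Shape 2** — `<polyline>` line segment, stroke `#ff0000` → cut (S890, F1238). Machine vertices: (126.173,6.223) → (49.439,25.839). Open path.

**Shape 3** — `<path>` open polyline, stroke `#ff00ff` → engrave (S228, F3362). Machine vertices: (139.135,8.373) → (100.046,37.236) → (76.283,16.459) → (108.215,20.303) → (120.450,31.270) → (100.532,29.892). Open path.

**Shape 4** — `<polyline>` open polyline, stroke `#ff0000` → cut (S890, F1238). Machine vertices: (113.521,29.911) → (134.801,15.548) → (15.310,26.676) → (144.895,31.870) → (52.048,25.389) → (148.286,15.712). Open path.

**Shape 5** — `<polygon>` regular polygon, stroke `#ff0000` → cut (S890, F1238). Machine vertices: (107.199,34.481) → (99.766,32.435) → (94.278,37.849) → (96.223,45.309) → (103.656,47.355) → (109.144,41.941) → (107.199,34.481). Closed: final G1 returns to the first vertex.

; LightBurn 1.5.06
; GRBL device profile, absolute coords
G21
G90
G00 X37.328 Y33.179
M3 S379
G01 X36.483 Y37.428 F1832
G01 X34.076 Y41.030 F1832
G01 X30.474 Y43.437 F1832
G01 X26.225 Y44.282 F1832
G01 X21.976 Y43.437 F1832
G01 X18.374 Y41.030 F1832
G01 X15.967 Y37.428 F1832
G01 X15.122 Y33.179 F1832
G01 X15.967 Y28.930 F1832
G01 X18.374 Y25.328 F1832
G01 X21.976 Y22.921 F1832
G01 X26.225 Y22.076 F1832
G01 X30.474 Y22.921 F1832
G01 X34.076 Y25.328 F1832
G01 X36.483 Y28.930 F1832
G01 X37.328 Y33.179 F1832
M5
G00 X126.173 Y6.223
M3 S890
G01 X49.439 Y25.839 F1238
M5
G00 X139.135 Y8.373
M3 S228
G01 X100.046 Y37.236 F3362
G01 X76.283 Y16.459 F3362
G01 X108.215 Y20.303 F3362
G01 X120.450 Y31.270 F3362
G01 X100.532 Y29.892 F3362
M5
G00 X113.521 Y29.911
M3 S890
G01 X134.801 Y15.548 F1238
G01 X15.310 Y26.676 F1238
G01 X144.895 Y31.870 F1238
G01 X52.048 Y25.389 F1238
G01 X148.286 Y15.712 F1238
M5
G00 X107.199 Y34.481
M3 S890
G01 X99.766 Y32.435 F1238
G01 X94.278 Y37.849 F1238
G01 X96.223 Y45.309 F1238
G01 X103.656 Y47.355 F1238
G01 X109.144 Y41.941 F1238
G01 X107.199 Y34.481 F1238
M5
G00 X0.000 Y0.000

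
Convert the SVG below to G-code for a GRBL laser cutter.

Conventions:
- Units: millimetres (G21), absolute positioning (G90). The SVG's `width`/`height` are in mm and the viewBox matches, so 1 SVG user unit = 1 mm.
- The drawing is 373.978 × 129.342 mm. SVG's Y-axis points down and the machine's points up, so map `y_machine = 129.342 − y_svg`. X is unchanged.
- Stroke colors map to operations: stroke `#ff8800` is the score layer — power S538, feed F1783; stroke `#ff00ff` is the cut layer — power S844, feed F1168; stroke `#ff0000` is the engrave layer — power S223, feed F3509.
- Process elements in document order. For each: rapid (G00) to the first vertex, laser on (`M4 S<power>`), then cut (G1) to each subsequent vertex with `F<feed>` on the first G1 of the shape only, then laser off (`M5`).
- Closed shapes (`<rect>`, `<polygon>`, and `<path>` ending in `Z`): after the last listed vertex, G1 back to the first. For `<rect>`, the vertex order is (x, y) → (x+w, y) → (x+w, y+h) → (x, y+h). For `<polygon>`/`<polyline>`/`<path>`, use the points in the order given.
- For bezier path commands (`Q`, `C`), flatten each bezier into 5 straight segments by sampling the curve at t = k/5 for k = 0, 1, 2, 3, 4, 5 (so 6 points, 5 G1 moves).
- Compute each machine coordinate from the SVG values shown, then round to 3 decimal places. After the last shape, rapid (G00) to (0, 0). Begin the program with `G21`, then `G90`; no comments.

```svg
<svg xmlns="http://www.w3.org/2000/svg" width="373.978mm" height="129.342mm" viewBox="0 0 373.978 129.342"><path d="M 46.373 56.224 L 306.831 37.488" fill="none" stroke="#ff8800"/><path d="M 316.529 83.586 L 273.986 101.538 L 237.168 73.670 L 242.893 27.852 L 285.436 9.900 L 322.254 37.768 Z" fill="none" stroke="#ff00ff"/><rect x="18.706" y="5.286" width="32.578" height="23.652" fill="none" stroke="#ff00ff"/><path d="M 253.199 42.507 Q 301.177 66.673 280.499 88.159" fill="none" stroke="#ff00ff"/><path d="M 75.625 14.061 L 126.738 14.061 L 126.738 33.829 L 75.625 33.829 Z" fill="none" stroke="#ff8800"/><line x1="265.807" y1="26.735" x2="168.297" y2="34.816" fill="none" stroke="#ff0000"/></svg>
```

G21
G90
G00 X46.373 Y73.118
M4 S538
G1 X306.831 Y91.854 F1783
M5
G00 X316.529 Y45.756
M4 S844
G1 X273.986 Y27.804 F1168
G1 X237.168 Y55.672
G1 X242.893 Y101.490
G1 X285.436 Y119.442
G1 X322.254 Y91.574
G1 X316.529 Y45.756
M5
G00 X18.706 Y124.056
M4 S844
G1 X51.284 Y124.056 F1168
G1 X51.284 Y100.404
G1 X18.706 Y100.404
G1 X18.706 Y124.056
M5
G00 X253.199 Y86.835
M4 S844
G1 X269.644 Y77.276 F1168
G1 X280.596 Y67.931
G1 X286.056 Y58.801
G1 X286.024 Y49.885
G1 X280.499 Y41.183
M5
G00 X75.625 Y115.281
M4 S538
G1 X126.738 Y115.281 F1783
G1 X126.738 Y95.513
G1 X75.625 Y95.513
G1 X75.625 Y115.281
M5
G00 X265.807 Y102.607
M4 S223
G1 X168.297 Y94.526 F3509
M5
G00 X0.000 Y0.000

Since the viewBox matches the mm dimensions, user units are millimetres directly. The only transform is the Y-flip y_m = 129.342 − y_svg.

Shape 1 is a line segment drawn with `<path>`. Its stroke #ff8800 means score at S538, F1783. After flipping Y the toolpath is (46.373,73.118) → (306.831,91.854).

Shape 2 is a regular polygon drawn with `<path>`. Its stroke #ff00ff means cut at S844, F1168. After flipping Y the toolpath is (316.529,45.756) → (273.986,27.804) → (237.168,55.672) → (242.893,101.490) → (285.436,119.442) → (322.254,91.574) → (316.529,45.756), returning to the start.

Shape 3 is a rectangle drawn with `<rect>`. Its stroke #ff00ff means cut at S844, F1168. After flipping Y the toolpath is (18.706,124.056) → (51.284,124.056) → (51.284,100.404) → (18.706,100.404) → (18.706,124.056), returning to the start.

Shape 4 is a quadratic bezier drawn with `<path>`. Its stroke #ff00ff means cut at S844, F1168. After flipping Y the toolpath is (253.199,86.835) → (269.644,77.276) → (280.596,67.931) → (286.056,58.801) → (286.024,49.885) → (280.499,41.183).

Shape 5 is a rectangle drawn with `<path>`. Its stroke #ff8800 means score at S538, F1783. After flipping Y the toolpath is (75.625,115.281) → (126.738,115.281) → (126.738,95.513) → (75.625,95.513) → (75.625,115.281), returning to the start.

Shape 6 is a line segment drawn with `<line>`. Its stroke #ff0000 means engrave at S223, F3509. After flipping Y the toolpath is (265.807,102.607) → (168.297,94.526).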